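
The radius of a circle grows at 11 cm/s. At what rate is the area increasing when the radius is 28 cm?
616π cm²/s

A = πr²
dA/dt = 2πr · dr/dt = 2π(28)(11) = 616π cm²/s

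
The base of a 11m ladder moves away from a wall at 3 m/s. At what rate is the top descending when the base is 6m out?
18√85/85 ≈ 1.952 m/s

x² + y² = 11²
2x·dx/dt + 2y·dy/dt = 0
dy/dt = -x/y · dx/dt = -6/√85 · 3 = -18√85/85 m/s
The top is descending at 18√85/85 ≈ 1.952 m/s.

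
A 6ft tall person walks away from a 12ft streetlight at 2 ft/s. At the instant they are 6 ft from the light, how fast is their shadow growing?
2 ft/s

By similar triangles: 12/(x+s) = 6/s
Solving: s = 6x/6
ds/dt = 6/6 · dx/dt = 1 · 2 = 2 ft/s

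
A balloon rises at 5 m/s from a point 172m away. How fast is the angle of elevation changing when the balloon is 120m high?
0.019553 rad/s

tan(θ) = y/172
sec²(θ) · dθ/dt = (1/172) · dy/dt
dθ/dt = cos²(θ)/172 · 5 = 172/(172² + 120²) · 5
dθ/dt = 0.019553 rad/s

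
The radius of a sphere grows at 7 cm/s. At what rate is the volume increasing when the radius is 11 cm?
3388π cm³/s

V = (4/3)πr³
dV/dt = dV/dr · dr/dt = 4πr² · 7
At r = 11: dV/dt = 3388π cm³/s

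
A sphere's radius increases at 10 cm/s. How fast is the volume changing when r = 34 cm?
46240π cm³/s

V = (4/3)πr³
dV/dt = dV/dr · dr/dt = 4πr² · 10
At r = 34: dV/dt = 46240π cm³/s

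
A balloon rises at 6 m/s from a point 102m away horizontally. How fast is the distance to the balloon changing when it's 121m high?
726√25045/25045 ≈ 4.588 m/s

z² = 102² + y²
z = √(102² + 121²) = √25045
dz/dt = y/z · dy/dt = 121/√25045 · 6 = 726√25045/25045 ≈ 4.588 m/s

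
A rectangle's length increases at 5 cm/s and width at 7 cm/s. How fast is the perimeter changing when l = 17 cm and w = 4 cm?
24 cm/s

P = 2(l + w)
dP/dt = 2(dl/dt + dw/dt) = 2(5 + 7) = 24 cm/s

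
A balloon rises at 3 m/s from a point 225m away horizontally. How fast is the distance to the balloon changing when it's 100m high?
12√97/97 ≈ 1.218 m/s

z² = 225² + y²
z = √(225² + 100²) = 25√97
dz/dt = y/z · dy/dt = 100/(25√97) · 3 = 12√97/97 ≈ 1.218 m/s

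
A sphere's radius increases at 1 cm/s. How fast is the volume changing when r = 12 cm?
576π cm³/s

V = (4/3)πr³
dV/dt = dV/dr · dr/dt = 4πr² · 1
At r = 12: dV/dt = 576π cm³/s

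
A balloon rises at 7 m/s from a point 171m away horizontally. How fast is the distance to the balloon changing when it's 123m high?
287√4930/4930 ≈ 4.088 m/s

z² = 171² + y²
z = √(171² + 123²) = 3√4930
dz/dt = y/z · dy/dt = 123/(3√4930) · 7 = 287√4930/4930 ≈ 4.088 m/s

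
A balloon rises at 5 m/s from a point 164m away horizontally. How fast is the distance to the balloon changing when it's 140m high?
175√2906/2906 ≈ 3.246 m/s

z² = 164² + y²
z = √(164² + 140²) = 4√2906
dz/dt = y/z · dy/dt = 140/(4√2906) · 5 = 175√2906/2906 ≈ 3.246 m/s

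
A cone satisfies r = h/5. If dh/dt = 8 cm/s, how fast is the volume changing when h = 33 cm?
8712π/25 cm³/s

V = (1/3)π(h/5)²h = πh³/75
dV/dt = πh²/25 · 8
At h = 33: dV/dt = 8712π/25 cm³/s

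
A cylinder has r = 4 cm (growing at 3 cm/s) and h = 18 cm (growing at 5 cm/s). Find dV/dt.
512π cm³/s

V = πr²h
dV/dt = 2πrh·dr/dt + πr²·dh/dt
= 2π(4)(18)(3) + π(4)²(5)
= 512π cm³/s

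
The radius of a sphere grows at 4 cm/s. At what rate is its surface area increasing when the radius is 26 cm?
832π cm²/s

S = 4πr²
dS/dt = dS/dr · dr/dt = 8πr · 4
At r = 26: dS/dt = 832π cm²/s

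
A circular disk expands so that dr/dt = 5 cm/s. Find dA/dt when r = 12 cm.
120π cm²/s

A = πr²
dA/dt = 2πr · dr/dt = 2π(12)(5) = 120π cm²/s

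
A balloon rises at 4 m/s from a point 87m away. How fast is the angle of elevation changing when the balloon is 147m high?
0.011927 rad/s

tan(θ) = y/87
sec²(θ) · dθ/dt = (1/87) · dy/dt
dθ/dt = cos²(θ)/87 · 4 = 87/(87² + 147²) · 4
dθ/dt = 0.011927 rad/s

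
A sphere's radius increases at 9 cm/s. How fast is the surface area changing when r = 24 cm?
1728π cm²/s

S = 4πr²
dS/dt = dS/dr · dr/dt = 8πr · 9
At r = 24: dS/dt = 1728π cm²/s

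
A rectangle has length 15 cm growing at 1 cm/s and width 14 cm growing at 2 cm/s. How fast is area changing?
44 cm²/s

A = lw
dA/dt = w·dl/dt + l·dw/dt = 14·1 + 15·2 = 44 cm²/s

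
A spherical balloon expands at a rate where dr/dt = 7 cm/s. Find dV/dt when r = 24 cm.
16128π cm³/s

V = (4/3)πr³
dV/dt = dV/dr · dr/dt = 4πr² · 7
At r = 24: dV/dt = 16128π cm³/s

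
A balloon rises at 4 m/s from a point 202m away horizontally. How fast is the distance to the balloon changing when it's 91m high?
364√49085/49085 ≈ 1.643 m/s

z² = 202² + y²
z = √(202² + 91²) = √49085
dz/dt = y/z · dy/dt = 91/√49085 · 4 = 364√49085/49085 ≈ 1.643 m/s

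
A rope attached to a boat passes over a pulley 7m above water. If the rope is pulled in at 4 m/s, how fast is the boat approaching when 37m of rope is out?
37√330/165 ≈ 4.074 m/s

rope² = x² + 7²
x = √(37² - 7²) = 2√330
dx/dt = (rope/x) · d(rope)/dt = (37/(2√330)) · (-4) = -37√330/165 m/s
The boat approaches at 37√330/165 ≈ 4.074 m/s.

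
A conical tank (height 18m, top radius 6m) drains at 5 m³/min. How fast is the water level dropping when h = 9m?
5/(9π) ≈ 0.1768 m/min

r/h = 6/18, so r = (1/3)h
V = (1/3)πr²h = (1/3)π((1/3)h)²h = (1/27)πh³
dV/dh = (1/9)πh²
dh/dt = (dV/dt)/(dV/dh) = -5/((1/9)π·9²) = -5/(9π) m/min
The level is dropping at 5/(9π) ≈ 0.1768 m/min.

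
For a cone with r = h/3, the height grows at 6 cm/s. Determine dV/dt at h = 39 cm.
1014π cm³/s

V = (1/3)π(h/3)²h = πh³/27
dV/dt = πh²/9 · 6
At h = 39: dV/dt = 1014π cm³/s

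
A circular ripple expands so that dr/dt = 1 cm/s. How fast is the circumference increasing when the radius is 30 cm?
2π cm/s

C = 2πr
dC/dt = 2π · dr/dt = 2π · 1 = 2π cm/s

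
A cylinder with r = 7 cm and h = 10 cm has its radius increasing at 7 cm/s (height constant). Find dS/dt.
336π cm²/s

S = 2πrh + 2πr² (lateral + bases)
dS/dt = (2πh + 4πr)·dr/dt = (2π·10 + 4π·7)·7
= 336π cm²/s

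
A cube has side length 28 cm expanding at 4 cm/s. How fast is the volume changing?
9408 cm³/s

V = s³
dV/dt = 3s² · ds/dt = 3·28²·4 = 9408 cm³/s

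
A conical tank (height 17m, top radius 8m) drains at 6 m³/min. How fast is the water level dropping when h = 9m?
289/(864π) ≈ 0.1065 m/min

r/h = 8/17, so r = (8/17)h
V = (1/3)πr²h = (1/3)π((8/17)h)²h = (64/867)πh³
dV/dh = (64/289)πh²
dh/dt = (dV/dt)/(dV/dh) = -6/((64/289)π·9²) = -289/(864π) m/min
The level is dropping at 289/(864π) ≈ 0.1065 m/min.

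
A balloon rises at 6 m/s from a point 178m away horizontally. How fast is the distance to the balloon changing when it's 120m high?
360√11521/11521 ≈ 3.354 m/s

z² = 178² + y²
z = √(178² + 120²) = 2√11521
dz/dt = y/z · dy/dt = 120/(2√11521) · 6 = 360√11521/11521 ≈ 3.354 m/s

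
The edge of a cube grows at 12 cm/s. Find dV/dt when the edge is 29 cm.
30276 cm³/s

V = s³
dV/dt = 3s² · ds/dt = 3·29²·12 = 30276 cm³/s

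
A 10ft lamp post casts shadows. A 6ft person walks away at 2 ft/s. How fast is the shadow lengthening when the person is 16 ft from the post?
3 ft/s

By similar triangles: 10/(x+s) = 6/s
Solving: s = 6x/4
ds/dt = 6/4 · dx/dt = 3/2 · 2 = 3 ft/s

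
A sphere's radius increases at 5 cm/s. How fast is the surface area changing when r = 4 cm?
160π cm²/s

S = 4πr²
dS/dt = dS/dr · dr/dt = 8πr · 5
At r = 4: dS/dt = 160π cm²/s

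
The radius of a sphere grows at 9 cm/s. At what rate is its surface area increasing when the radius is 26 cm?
1872π cm²/s

S = 4πr²
dS/dt = dS/dr · dr/dt = 8πr · 9
At r = 26: dS/dt = 1872π cm²/s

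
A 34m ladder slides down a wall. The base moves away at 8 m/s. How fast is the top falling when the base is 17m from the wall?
8√3/3 ≈ 4.619 m/s

x² + y² = 34²
2x·dx/dt + 2y·dy/dt = 0
dy/dt = -x/y · dx/dt = -17/(17√3) · 8 = -8√3/3 m/s
The top is descending at 8√3/3 ≈ 4.619 m/s.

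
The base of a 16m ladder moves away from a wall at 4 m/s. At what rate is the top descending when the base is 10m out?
20√39/39 ≈ 3.203 m/s

x² + y² = 16²
2x·dx/dt + 2y·dy/dt = 0
dy/dt = -x/y · dx/dt = -10/(2√39) · 4 = -20√39/39 m/s
The top is descending at 20√39/39 ≈ 3.203 m/s.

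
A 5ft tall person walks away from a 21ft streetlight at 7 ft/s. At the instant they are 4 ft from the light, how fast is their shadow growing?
35/16 ft/s

By similar triangles: 21/(x+s) = 5/s
Solving: s = 5x/16
ds/dt = 5/16 · dx/dt = 5/16 · 7 = 35/16 ft/s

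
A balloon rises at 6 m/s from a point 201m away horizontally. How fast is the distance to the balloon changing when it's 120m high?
240√6089/6089 ≈ 3.076 m/s

z² = 201² + y²
z = √(201² + 120²) = 3√6089
dz/dt = y/z · dy/dt = 120/(3√6089) · 6 = 240√6089/6089 ≈ 3.076 m/s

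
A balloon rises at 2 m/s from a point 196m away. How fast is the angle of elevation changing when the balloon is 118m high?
0.007489 rad/s

tan(θ) = y/196
sec²(θ) · dθ/dt = (1/196) · dy/dt
dθ/dt = cos²(θ)/196 · 2 = 196/(196² + 118²) · 2
dθ/dt = 0.007489 rad/s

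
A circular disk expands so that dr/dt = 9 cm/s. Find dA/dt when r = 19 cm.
342π cm²/s

A = πr²
dA/dt = 2πr · dr/dt = 2π(19)(9) = 342π cm²/s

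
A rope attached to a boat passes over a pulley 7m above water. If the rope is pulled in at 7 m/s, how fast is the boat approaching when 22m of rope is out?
154√435/435 ≈ 7.384 m/s

rope² = x² + 7²
x = √(22² - 7²) = √435
dx/dt = (rope/x) · d(rope)/dt = (22/√435) · (-7) = -154√435/435 m/s
The boat approaches at 154√435/435 ≈ 7.384 m/s.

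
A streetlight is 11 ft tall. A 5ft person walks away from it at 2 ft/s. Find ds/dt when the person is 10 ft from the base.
5/3 ft/s

By similar triangles: 11/(x+s) = 5/s
Solving: s = 5x/6
ds/dt = 5/6 · dx/dt = 5/6 · 2 = 5/3 ft/s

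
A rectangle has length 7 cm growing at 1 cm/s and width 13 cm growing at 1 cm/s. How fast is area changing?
20 cm²/s

A = lw
dA/dt = w·dl/dt + l·dw/dt = 13·1 + 7·1 = 20 cm²/s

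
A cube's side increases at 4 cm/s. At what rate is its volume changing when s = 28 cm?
9408 cm³/s

V = s³
dV/dt = 3s² · ds/dt = 3·28²·4 = 9408 cm³/s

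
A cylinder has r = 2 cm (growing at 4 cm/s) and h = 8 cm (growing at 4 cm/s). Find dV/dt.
144π cm³/s

V = πr²h
dV/dt = 2πrh·dr/dt + πr²·dh/dt
= 2π(2)(8)(4) + π(2)²(4)
= 144π cm³/s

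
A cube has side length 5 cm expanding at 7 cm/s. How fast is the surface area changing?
420 cm²/s

A = 6s²
dA/dt = 12s · ds/dt = 12·5·7 = 420 cm²/s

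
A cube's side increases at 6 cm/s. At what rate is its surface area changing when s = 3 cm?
216 cm²/s

A = 6s²
dA/dt = 12s · ds/dt = 12·3·6 = 216 cm²/s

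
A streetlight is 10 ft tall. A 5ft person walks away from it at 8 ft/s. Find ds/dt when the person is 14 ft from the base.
8 ft/s

By similar triangles: 10/(x+s) = 5/s
Solving: s = 5x/5
ds/dt = 5/5 · dx/dt = 1 · 8 = 8 ft/s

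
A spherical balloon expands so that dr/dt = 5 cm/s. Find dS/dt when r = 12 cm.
480π cm²/s

S = 4πr²
dS/dt = dS/dr · dr/dt = 8πr · 5
At r = 12: dS/dt = 480π cm²/s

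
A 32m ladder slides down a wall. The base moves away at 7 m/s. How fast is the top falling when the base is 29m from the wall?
203√183/183 ≈ 15.01 m/s

x² + y² = 32²
2x·dx/dt + 2y·dy/dt = 0
dy/dt = -x/y · dx/dt = -29/√183 · 7 = -203√183/183 m/s
The top is descending at 203√183/183 ≈ 15.01 m/s.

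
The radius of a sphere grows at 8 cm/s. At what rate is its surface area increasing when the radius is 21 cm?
1344π cm²/s

S = 4πr²
dS/dt = dS/dr · dr/dt = 8πr · 8
At r = 21: dS/dt = 1344π cm²/s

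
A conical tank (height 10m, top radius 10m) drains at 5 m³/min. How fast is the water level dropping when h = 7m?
5/(49π) ≈ 0.03248 m/min

r/h = 10/10, so r = h
V = (1/3)πr²h = (1/3)π(h)²h = (1/3)πh³
dV/dh = πh²
dh/dt = (dV/dt)/(dV/dh) = -5/(π·7²) = -5/(49π) m/min
The level is dropping at 5/(49π) ≈ 0.03248 m/min.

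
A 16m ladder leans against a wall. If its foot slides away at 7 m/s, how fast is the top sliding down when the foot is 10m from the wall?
35√39/39 ≈ 5.604 m/s

x² + y² = 16²
2x·dx/dt + 2y·dy/dt = 0
dy/dt = -x/y · dx/dt = -10/(2√39) · 7 = -35√39/39 m/s
The top is descending at 35√39/39 ≈ 5.604 m/s.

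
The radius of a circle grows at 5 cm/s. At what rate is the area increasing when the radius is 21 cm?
210π cm²/s

A = πr²
dA/dt = 2πr · dr/dt = 2π(21)(5) = 210π cm²/s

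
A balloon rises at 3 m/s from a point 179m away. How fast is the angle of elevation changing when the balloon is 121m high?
0.011503 rad/s

tan(θ) = y/179
sec²(θ) · dθ/dt = (1/179) · dy/dt
dθ/dt = cos²(θ)/179 · 3 = 179/(179² + 121²) · 3
dθ/dt = 0.011503 rad/s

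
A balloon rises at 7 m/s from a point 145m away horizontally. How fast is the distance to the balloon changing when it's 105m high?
147√1282/1282 ≈ 4.106 m/s

z² = 145² + y²
z = √(145² + 105²) = 5√1282
dz/dt = y/z · dy/dt = 105/(5√1282) · 7 = 147√1282/1282 ≈ 4.106 m/s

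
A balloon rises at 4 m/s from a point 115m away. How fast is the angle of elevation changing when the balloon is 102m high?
0.019468 rad/s

tan(θ) = y/115
sec²(θ) · dθ/dt = (1/115) · dy/dt
dθ/dt = cos²(θ)/115 · 4 = 115/(115² + 102²) · 4
dθ/dt = 0.019468 rad/s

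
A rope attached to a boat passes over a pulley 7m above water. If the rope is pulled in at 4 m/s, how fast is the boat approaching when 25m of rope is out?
25/6 ≈ 4.167 m/s

rope² = x² + 7²
x = √(25² - 7²) = 24
dx/dt = (rope/x) · d(rope)/dt = (25/24) · (-4) = -25/6 m/s
The boat approaches at 25/6 ≈ 4.167 m/s.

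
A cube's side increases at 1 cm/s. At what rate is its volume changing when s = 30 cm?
2700 cm³/s

V = s³
dV/dt = 3s² · ds/dt = 3·30²·1 = 2700 cm³/s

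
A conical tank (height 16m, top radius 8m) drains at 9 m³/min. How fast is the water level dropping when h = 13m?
36/(169π) ≈ 0.06781 m/min

r/h = 8/16, so r = (1/2)h
V = (1/3)πr²h = (1/3)π((1/2)h)²h = (1/12)πh³
dV/dh = (1/4)πh²
dh/dt = (dV/dt)/(dV/dh) = -9/((1/4)π·13²) = -36/(169π) m/min
The level is dropping at 36/(169π) ≈ 0.06781 m/min.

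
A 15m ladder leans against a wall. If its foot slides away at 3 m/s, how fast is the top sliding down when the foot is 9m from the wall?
9/4 = 2.25 m/s

x² + y² = 15²
2x·dx/dt + 2y·dy/dt = 0
dy/dt = -x/y · dx/dt = -9/12 · 3 = -9/4 m/s
The top is descending at 9/4 = 2.25 m/s.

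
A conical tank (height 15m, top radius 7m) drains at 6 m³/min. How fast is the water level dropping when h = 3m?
150/(49π) ≈ 0.9744 m/min

r/h = 7/15, so r = (7/15)h
V = (1/3)πr²h = (1/3)π((7/15)h)²h = (49/675)πh³
dV/dh = (49/225)πh²
dh/dt = (dV/dt)/(dV/dh) = -6/((49/225)π·3²) = -150/(49π) m/min
The level is dropping at 150/(49π) ≈ 0.9744 m/min.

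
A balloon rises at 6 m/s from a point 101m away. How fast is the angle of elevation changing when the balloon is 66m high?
0.041629 rad/s

tan(θ) = y/101
sec²(θ) · dθ/dt = (1/101) · dy/dt
dθ/dt = cos²(θ)/101 · 6 = 101/(101² + 66²) · 6
dθ/dt = 0.041629 rad/s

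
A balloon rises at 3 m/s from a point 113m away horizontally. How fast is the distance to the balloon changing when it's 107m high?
321√24218/24218 ≈ 2.063 m/s

z² = 113² + y²
z = √(113² + 107²) = √24218
dz/dt = y/z · dy/dt = 107/√24218 · 3 = 321√24218/24218 ≈ 2.063 m/s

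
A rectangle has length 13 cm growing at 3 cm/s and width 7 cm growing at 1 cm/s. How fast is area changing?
34 cm²/s

A = lw
dA/dt = w·dl/dt + l·dw/dt = 7·3 + 13·1 = 34 cm²/s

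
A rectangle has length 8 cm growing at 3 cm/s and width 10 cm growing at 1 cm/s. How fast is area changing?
38 cm²/s

A = lw
dA/dt = w·dl/dt + l·dw/dt = 10·3 + 8·1 = 38 cm²/s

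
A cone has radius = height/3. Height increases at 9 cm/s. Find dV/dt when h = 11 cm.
121π cm³/s

V = (1/3)π(h/3)²h = πh³/27
dV/dt = πh²/9 · 9
At h = 11: dV/dt = 121π cm³/s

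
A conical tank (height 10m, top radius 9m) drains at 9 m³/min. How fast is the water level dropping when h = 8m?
25/(144π) ≈ 0.05526 m/min

r/h = 9/10, so r = (9/10)h
V = (1/3)πr²h = (1/3)π((9/10)h)²h = (27/100)πh³
dV/dh = (81/100)πh²
dh/dt = (dV/dt)/(dV/dh) = -9/((81/100)π·8²) = -25/(144π) m/min
The level is dropping at 25/(144π) ≈ 0.05526 m/min.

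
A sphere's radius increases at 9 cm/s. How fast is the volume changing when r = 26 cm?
24336π cm³/s

V = (4/3)πr³
dV/dt = dV/dr · dr/dt = 4πr² · 9
At r = 26: dV/dt = 24336π cm³/s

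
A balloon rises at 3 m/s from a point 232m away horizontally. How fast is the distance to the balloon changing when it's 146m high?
219√65/1105 ≈ 1.598 m/s

z² = 232² + y²
z = √(232² + 146²) = 34√65
dz/dt = y/z · dy/dt = 146/(34√65) · 3 = 219√65/1105 ≈ 1.598 m/s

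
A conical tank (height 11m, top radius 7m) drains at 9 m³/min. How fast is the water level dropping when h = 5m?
1089/(1225π) ≈ 0.283 m/min

r/h = 7/11, so r = (7/11)h
V = (1/3)πr²h = (1/3)π((7/11)h)²h = (49/363)πh³
dV/dh = (49/121)πh²
dh/dt = (dV/dt)/(dV/dh) = -9/((49/121)π·5²) = -1089/(1225π) m/min
The level is dropping at 1089/(1225π) ≈ 0.283 m/min.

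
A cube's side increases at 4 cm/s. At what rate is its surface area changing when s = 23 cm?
1104 cm²/s

A = 6s²
dA/dt = 12s · ds/dt = 12·23·4 = 1104 cm²/s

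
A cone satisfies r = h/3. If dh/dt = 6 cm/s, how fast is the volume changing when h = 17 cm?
578π/3 cm³/s

V = (1/3)π(h/3)²h = πh³/27
dV/dt = πh²/9 · 6
At h = 17: dV/dt = 578π/3 cm³/s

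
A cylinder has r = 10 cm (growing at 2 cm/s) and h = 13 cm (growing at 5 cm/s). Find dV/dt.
1020π cm³/s

V = πr²h
dV/dt = 2πrh·dr/dt + πr²·dh/dt
= 2π(10)(13)(2) + π(10)²(5)
= 1020π cm³/s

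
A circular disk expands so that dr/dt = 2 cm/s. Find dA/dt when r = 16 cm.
64π cm²/s

A = πr²
dA/dt = 2πr · dr/dt = 2π(16)(2) = 64π cm²/s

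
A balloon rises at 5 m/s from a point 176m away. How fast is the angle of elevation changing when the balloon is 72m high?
0.024336 rad/s

tan(θ) = y/176
sec²(θ) · dθ/dt = (1/176) · dy/dt
dθ/dt = cos²(θ)/176 · 5 = 176/(176² + 72²) · 5
dθ/dt = 0.024336 rad/s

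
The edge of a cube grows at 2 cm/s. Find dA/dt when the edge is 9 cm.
216 cm²/s

A = 6s²
dA/dt = 12s · ds/dt = 12·9·2 = 216 cm²/s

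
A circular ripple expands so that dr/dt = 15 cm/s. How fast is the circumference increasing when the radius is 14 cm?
30π cm/s

C = 2πr
dC/dt = 2π · dr/dt = 2π · 15 = 30π cm/s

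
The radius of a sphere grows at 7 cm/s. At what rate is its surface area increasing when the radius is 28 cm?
1568π cm²/s

S = 4πr²
dS/dt = dS/dr · dr/dt = 8πr · 7
At r = 28: dS/dt = 1568π cm²/s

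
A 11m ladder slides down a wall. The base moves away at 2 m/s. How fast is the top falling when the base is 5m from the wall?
5√6/12 ≈ 1.021 m/s

x² + y² = 11²
2x·dx/dt + 2y·dy/dt = 0
dy/dt = -x/y · dx/dt = -5/(4√6) · 2 = -5√6/12 m/s
The top is descending at 5√6/12 ≈ 1.021 m/s.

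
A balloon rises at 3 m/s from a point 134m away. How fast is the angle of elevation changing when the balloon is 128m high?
0.011706 rad/s

tan(θ) = y/134
sec²(θ) · dθ/dt = (1/134) · dy/dt
dθ/dt = cos²(θ)/134 · 3 = 134/(134² + 128²) · 3
dθ/dt = 0.011706 rad/s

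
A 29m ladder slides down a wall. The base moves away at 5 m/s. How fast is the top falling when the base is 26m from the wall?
26√165/33 ≈ 10.12 m/s

x² + y² = 29²
2x·dx/dt + 2y·dy/dt = 0
dy/dt = -x/y · dx/dt = -26/√165 · 5 = -26√165/33 m/s
The top is descending at 26√165/33 ≈ 10.12 m/s.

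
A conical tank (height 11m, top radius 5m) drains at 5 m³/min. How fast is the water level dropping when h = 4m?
121/(80π) ≈ 0.4814 m/min

r/h = 5/11, so r = (5/11)h
V = (1/3)πr²h = (1/3)π((5/11)h)²h = (25/363)πh³
dV/dh = (25/121)πh²
dh/dt = (dV/dt)/(dV/dh) = -5/((25/121)π·4²) = -121/(80π) m/min
The level is dropping at 121/(80π) ≈ 0.4814 m/min.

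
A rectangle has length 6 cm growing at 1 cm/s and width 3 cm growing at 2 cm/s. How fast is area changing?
15 cm²/s

A = lw
dA/dt = w·dl/dt + l·dw/dt = 3·1 + 6·2 = 15 cm²/s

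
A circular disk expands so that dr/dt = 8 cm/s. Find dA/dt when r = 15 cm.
240π cm²/s

A = πr²
dA/dt = 2πr · dr/dt = 2π(15)(8) = 240π cm²/s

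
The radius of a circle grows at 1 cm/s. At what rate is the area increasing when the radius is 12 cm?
24π cm²/s

A = πr²
dA/dt = 2πr · dr/dt = 2π(12)(1) = 24π cm²/s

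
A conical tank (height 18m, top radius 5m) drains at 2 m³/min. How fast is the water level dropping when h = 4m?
81/(50π) ≈ 0.5157 m/min

r/h = 5/18, so r = (5/18)h
V = (1/3)πr²h = (1/3)π((5/18)h)²h = (25/972)πh³
dV/dh = (25/324)πh²
dh/dt = (dV/dt)/(dV/dh) = -2/((25/324)π·4²) = -81/(50π) m/min
The level is dropping at 81/(50π) ≈ 0.5157 m/min.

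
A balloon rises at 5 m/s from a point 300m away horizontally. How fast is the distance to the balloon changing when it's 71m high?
355√95041/95041 ≈ 1.152 m/s

z² = 300² + y²
z = √(300² + 71²) = √95041
dz/dt = y/z · dy/dt = 71/√95041 · 5 = 355√95041/95041 ≈ 1.152 m/s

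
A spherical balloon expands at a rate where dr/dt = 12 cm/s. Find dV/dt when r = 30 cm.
43200π cm³/s

V = (4/3)πr³
dV/dt = dV/dr · dr/dt = 4πr² · 12
At r = 30: dV/dt = 43200π cm³/s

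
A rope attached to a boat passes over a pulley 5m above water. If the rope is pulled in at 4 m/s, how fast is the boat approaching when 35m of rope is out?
7√3/3 ≈ 4.041 m/s

rope² = x² + 5²
x = √(35² - 5²) = 20√3
dx/dt = (rope/x) · d(rope)/dt = (35/(20√3)) · (-4) = -7√3/3 m/s
The boat approaches at 7√3/3 ≈ 4.041 m/s.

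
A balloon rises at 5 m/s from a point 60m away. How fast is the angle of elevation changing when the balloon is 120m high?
0.016667 rad/s

tan(θ) = y/60
sec²(θ) · dθ/dt = (1/60) · dy/dt
dθ/dt = cos²(θ)/60 · 5 = 60/(60² + 120²) · 5
dθ/dt = 0.016667 rad/s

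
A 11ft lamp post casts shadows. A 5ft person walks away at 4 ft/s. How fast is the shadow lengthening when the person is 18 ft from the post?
10/3 ft/s

By similar triangles: 11/(x+s) = 5/s
Solving: s = 5x/6
ds/dt = 5/6 · dx/dt = 5/6 · 4 = 10/3 ft/s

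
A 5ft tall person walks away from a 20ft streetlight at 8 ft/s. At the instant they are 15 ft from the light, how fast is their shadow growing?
8/3 ft/s

By similar triangles: 20/(x+s) = 5/s
Solving: s = 5x/15
ds/dt = 5/15 · dx/dt = 1/3 · 8 = 8/3 ft/s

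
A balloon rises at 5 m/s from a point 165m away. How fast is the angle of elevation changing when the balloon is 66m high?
0.026123 rad/s

tan(θ) = y/165
sec²(θ) · dθ/dt = (1/165) · dy/dt
dθ/dt = cos²(θ)/165 · 5 = 165/(165² + 66²) · 5
dθ/dt = 0.026123 rad/s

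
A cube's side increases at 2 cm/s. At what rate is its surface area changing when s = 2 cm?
48 cm²/s

A = 6s²
dA/dt = 12s · ds/dt = 12·2·2 = 48 cm²/s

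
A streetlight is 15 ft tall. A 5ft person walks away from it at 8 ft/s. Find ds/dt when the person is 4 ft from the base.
4 ft/s

By similar triangles: 15/(x+s) = 5/s
Solving: s = 5x/10
ds/dt = 5/10 · dx/dt = 1/2 · 8 = 4 ft/s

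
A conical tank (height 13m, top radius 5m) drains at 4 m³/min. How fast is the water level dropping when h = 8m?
169/(400π) ≈ 0.1345 m/min

r/h = 5/13, so r = (5/13)h
V = (1/3)πr²h = (1/3)π((5/13)h)²h = (25/507)πh³
dV/dh = (25/169)πh²
dh/dt = (dV/dt)/(dV/dh) = -4/((25/169)π·8²) = -169/(400π) m/min
The level is dropping at 169/(400π) ≈ 0.1345 m/min.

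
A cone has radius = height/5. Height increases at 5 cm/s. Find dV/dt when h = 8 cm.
64π/5 cm³/s

V = (1/3)π(h/5)²h = πh³/75
dV/dt = πh²/25 · 5
At h = 8: dV/dt = 64π/5 cm³/s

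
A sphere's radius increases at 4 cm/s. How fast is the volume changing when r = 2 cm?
64π cm³/s

V = (4/3)πr³
dV/dt = dV/dr · dr/dt = 4πr² · 4
At r = 2: dV/dt = 64π cm³/s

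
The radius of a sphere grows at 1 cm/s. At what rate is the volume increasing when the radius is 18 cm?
1296π cm³/s

V = (4/3)πr³
dV/dt = dV/dr · dr/dt = 4πr² · 1
At r = 18: dV/dt = 1296π cm³/s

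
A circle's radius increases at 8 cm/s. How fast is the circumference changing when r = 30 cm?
16π cm/s

C = 2πr
dC/dt = 2π · dr/dt = 2π · 8 = 16π cm/s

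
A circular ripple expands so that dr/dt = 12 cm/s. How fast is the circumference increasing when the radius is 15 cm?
24π cm/s

C = 2πr
dC/dt = 2π · dr/dt = 2π · 12 = 24π cm/s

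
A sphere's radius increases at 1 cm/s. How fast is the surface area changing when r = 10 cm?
80π cm²/s

S = 4πr²
dS/dt = dS/dr · dr/dt = 8πr · 1
At r = 10: dS/dt = 80π cm²/s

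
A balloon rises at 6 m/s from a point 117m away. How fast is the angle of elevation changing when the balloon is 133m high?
0.022372 rad/s

tan(θ) = y/117
sec²(θ) · dθ/dt = (1/117) · dy/dt
dθ/dt = cos²(θ)/117 · 6 = 117/(117² + 133²) · 6
dθ/dt = 0.022372 rad/s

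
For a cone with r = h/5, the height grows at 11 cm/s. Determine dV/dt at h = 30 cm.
396π cm³/s

V = (1/3)π(h/5)²h = πh³/75
dV/dt = πh²/25 · 11
At h = 30: dV/dt = 396π cm³/s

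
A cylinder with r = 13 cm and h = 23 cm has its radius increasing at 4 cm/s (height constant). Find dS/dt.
392π cm²/s

S = 2πrh + 2πr² (lateral + bases)
dS/dt = (2πh + 4πr)·dr/dt = (2π·23 + 4π·13)·4
= 392π cm²/s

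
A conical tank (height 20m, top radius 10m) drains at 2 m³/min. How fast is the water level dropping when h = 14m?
2/(49π) ≈ 0.01299 m/min

r/h = 10/20, so r = (1/2)h
V = (1/3)πr²h = (1/3)π((1/2)h)²h = (1/12)πh³
dV/dh = (1/4)πh²
dh/dt = (dV/dt)/(dV/dh) = -2/((1/4)π·14²) = -2/(49π) m/min
The level is dropping at 2/(49π) ≈ 0.01299 m/min.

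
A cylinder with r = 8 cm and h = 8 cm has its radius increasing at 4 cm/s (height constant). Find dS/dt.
192π cm²/s

S = 2πrh + 2πr² (lateral + bases)
dS/dt = (2πh + 4πr)·dr/dt = (2π·8 + 4π·8)·4
= 192π cm²/s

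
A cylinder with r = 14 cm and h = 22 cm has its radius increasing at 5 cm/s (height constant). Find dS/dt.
500π cm²/s

S = 2πrh + 2πr² (lateral + bases)
dS/dt = (2πh + 4πr)·dr/dt = (2π·22 + 4π·14)·5
= 500π cm²/s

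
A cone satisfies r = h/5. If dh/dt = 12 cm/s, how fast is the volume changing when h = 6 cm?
432π/25 cm³/s

V = (1/3)π(h/5)²h = πh³/75
dV/dt = πh²/25 · 12
At h = 6: dV/dt = 432π/25 cm³/s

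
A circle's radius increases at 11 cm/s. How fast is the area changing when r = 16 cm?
352π cm²/s

A = πr²
dA/dt = 2πr · dr/dt = 2π(16)(11) = 352π cm²/s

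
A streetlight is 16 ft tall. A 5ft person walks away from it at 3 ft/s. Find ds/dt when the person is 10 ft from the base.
15/11 ft/s

By similar triangles: 16/(x+s) = 5/s
Solving: s = 5x/11
ds/dt = 5/11 · dx/dt = 5/11 · 3 = 15/11 ft/s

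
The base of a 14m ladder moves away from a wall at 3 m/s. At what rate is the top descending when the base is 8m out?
4√33/11 ≈ 2.089 m/s

x² + y² = 14²
2x·dx/dt + 2y·dy/dt = 0
dy/dt = -x/y · dx/dt = -8/(2√33) · 3 = -4√33/11 m/s
The top is descending at 4√33/11 ≈ 2.089 m/s.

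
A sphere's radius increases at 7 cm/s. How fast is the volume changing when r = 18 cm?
9072π cm³/s

V = (4/3)πr³
dV/dt = dV/dr · dr/dt = 4πr² · 7
At r = 18: dV/dt = 9072π cm³/s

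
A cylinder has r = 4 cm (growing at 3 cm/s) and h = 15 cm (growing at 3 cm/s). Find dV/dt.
408π cm³/s

V = πr²h
dV/dt = 2πrh·dr/dt + πr²·dh/dt
= 2π(4)(15)(3) + π(4)²(3)
= 408π cm³/s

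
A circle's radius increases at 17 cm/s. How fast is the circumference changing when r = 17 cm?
34π cm/s

C = 2πr
dC/dt = 2π · dr/dt = 2π · 17 = 34π cm/s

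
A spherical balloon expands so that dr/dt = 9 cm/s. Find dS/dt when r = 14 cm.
1008π cm²/s

S = 4πr²
dS/dt = dS/dr · dr/dt = 8πr · 9
At r = 14: dS/dt = 1008π cm²/s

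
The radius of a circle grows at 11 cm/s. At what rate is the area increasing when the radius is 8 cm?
176π cm²/s

A = πr²
dA/dt = 2πr · dr/dt = 2π(8)(11) = 176π cm²/s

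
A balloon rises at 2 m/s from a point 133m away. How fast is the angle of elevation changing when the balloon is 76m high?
0.011336 rad/s

tan(θ) = y/133
sec²(θ) · dθ/dt = (1/133) · dy/dt
dθ/dt = cos²(θ)/133 · 2 = 133/(133² + 76²) · 2
dθ/dt = 0.011336 rad/s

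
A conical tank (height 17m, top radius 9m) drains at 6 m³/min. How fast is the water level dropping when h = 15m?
578/(6075π) ≈ 0.03029 m/min

r/h = 9/17, so r = (9/17)h
V = (1/3)πr²h = (1/3)π((9/17)h)²h = (27/289)πh³
dV/dh = (81/289)πh²
dh/dt = (dV/dt)/(dV/dh) = -6/((81/289)π·15²) = -578/(6075π) m/min
The level is dropping at 578/(6075π) ≈ 0.03029 m/min.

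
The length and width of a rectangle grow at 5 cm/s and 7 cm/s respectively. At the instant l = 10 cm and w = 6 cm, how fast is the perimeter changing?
24 cm/s

P = 2(l + w)
dP/dt = 2(dl/dt + dw/dt) = 2(5 + 7) = 24 cm/s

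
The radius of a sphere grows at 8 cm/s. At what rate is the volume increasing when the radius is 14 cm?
6272π cm³/s

V = (4/3)πr³
dV/dt = dV/dr · dr/dt = 4πr² · 8
At r = 14: dV/dt = 6272π cm³/s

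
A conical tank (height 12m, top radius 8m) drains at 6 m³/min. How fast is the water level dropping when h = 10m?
27/(200π) ≈ 0.04297 m/min

r/h = 8/12, so r = (2/3)h
V = (1/3)πr²h = (1/3)π((2/3)h)²h = (4/27)πh³
dV/dh = (4/9)πh²
dh/dt = (dV/dt)/(dV/dh) = -6/((4/9)π·10²) = -27/(200π) m/min
The level is dropping at 27/(200π) ≈ 0.04297 m/min.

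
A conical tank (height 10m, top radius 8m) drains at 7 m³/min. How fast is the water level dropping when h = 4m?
175/(256π) ≈ 0.2176 m/min

r/h = 8/10, so r = (4/5)h
V = (1/3)πr²h = (1/3)π((4/5)h)²h = (16/75)πh³
dV/dh = (16/25)πh²
dh/dt = (dV/dt)/(dV/dh) = -7/((16/25)π·4²) = -175/(256π) m/min
The level is dropping at 175/(256π) ≈ 0.2176 m/min.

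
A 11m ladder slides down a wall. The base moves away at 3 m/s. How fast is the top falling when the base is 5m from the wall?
5√6/8 ≈ 1.531 m/s

x² + y² = 11²
2x·dx/dt + 2y·dy/dt = 0
dy/dt = -x/y · dx/dt = -5/(4√6) · 3 = -5√6/8 m/s
The top is descending at 5√6/8 ≈ 1.531 m/s.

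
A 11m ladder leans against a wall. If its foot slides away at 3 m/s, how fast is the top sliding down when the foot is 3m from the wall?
9√7/28 ≈ 0.8504 m/s

x² + y² = 11²
2x·dx/dt + 2y·dy/dt = 0
dy/dt = -x/y · dx/dt = -3/(4√7) · 3 = -9√7/28 m/s
The top is descending at 9√7/28 ≈ 0.8504 m/s.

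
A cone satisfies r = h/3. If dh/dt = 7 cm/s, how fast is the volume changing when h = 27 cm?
567π cm³/s

V = (1/3)π(h/3)²h = πh³/27
dV/dt = πh²/9 · 7
At h = 27: dV/dt = 567π cm³/s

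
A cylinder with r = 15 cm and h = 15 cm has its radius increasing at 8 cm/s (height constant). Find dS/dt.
720π cm²/s

S = 2πrh + 2πr² (lateral + bases)
dS/dt = (2πh + 4πr)·dr/dt = (2π·15 + 4π·15)·8
= 720π cm²/s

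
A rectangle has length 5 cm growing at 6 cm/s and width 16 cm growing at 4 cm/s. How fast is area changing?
116 cm²/s

A = lw
dA/dt = w·dl/dt + l·dw/dt = 16·6 + 5·4 = 116 cm²/s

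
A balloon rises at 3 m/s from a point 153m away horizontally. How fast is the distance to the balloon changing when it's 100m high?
300√33409/33409 ≈ 1.641 m/s

z² = 153² + y²
z = √(153² + 100²) = √33409
dz/dt = y/z · dy/dt = 100/√33409 · 3 = 300√33409/33409 ≈ 1.641 m/s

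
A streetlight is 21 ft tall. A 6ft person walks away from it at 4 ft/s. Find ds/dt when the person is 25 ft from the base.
8/5 ft/s

By similar triangles: 21/(x+s) = 6/s
Solving: s = 6x/15
ds/dt = 6/15 · dx/dt = 2/5 · 4 = 8/5 ft/s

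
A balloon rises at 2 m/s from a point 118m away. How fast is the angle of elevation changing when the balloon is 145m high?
0.006753 rad/s

tan(θ) = y/118
sec²(θ) · dθ/dt = (1/118) · dy/dt
dθ/dt = cos²(θ)/118 · 2 = 118/(118² + 145²) · 2
dθ/dt = 0.006753 rad/s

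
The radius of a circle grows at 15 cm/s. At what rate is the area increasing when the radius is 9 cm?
270π cm²/s

A = πr²
dA/dt = 2πr · dr/dt = 2π(9)(15) = 270π cm²/s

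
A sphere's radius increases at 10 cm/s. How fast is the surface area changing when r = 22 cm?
1760π cm²/s

S = 4πr²
dS/dt = dS/dr · dr/dt = 8πr · 10
At r = 22: dS/dt = 1760π cm²/s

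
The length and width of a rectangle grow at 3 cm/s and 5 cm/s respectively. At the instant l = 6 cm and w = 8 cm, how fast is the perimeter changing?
16 cm/s

P = 2(l + w)
dP/dt = 2(dl/dt + dw/dt) = 2(3 + 5) = 16 cm/s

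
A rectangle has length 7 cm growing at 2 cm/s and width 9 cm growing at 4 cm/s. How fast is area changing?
46 cm²/s

A = lw
dA/dt = w·dl/dt + l·dw/dt = 9·2 + 7·4 = 46 cm²/s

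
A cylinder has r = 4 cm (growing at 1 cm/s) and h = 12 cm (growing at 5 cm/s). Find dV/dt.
176π cm³/s

V = πr²h
dV/dt = 2πrh·dr/dt + πr²·dh/dt
= 2π(4)(12)(1) + π(4)²(5)
= 176π cm³/s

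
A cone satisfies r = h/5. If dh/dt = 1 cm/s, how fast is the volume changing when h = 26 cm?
676π/25 cm³/s

V = (1/3)π(h/5)²h = πh³/75
dV/dt = πh²/25 · 1
At h = 26: dV/dt = 676π/25 cm³/s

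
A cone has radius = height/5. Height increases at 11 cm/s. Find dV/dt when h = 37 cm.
15059π/25 cm³/s

V = (1/3)π(h/5)²h = πh³/75
dV/dt = πh²/25 · 11
At h = 37: dV/dt = 15059π/25 cm³/s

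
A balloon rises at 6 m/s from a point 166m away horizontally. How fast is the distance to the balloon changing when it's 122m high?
183√10610/5305 ≈ 3.553 m/s

z² = 166² + y²
z = √(166² + 122²) = 2√10610
dz/dt = y/z · dy/dt = 122/(2√10610) · 6 = 183√10610/5305 ≈ 3.553 m/s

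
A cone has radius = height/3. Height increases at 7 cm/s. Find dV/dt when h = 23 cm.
3703π/9 cm³/s

V = (1/3)π(h/3)²h = πh³/27
dV/dt = πh²/9 · 7
At h = 23: dV/dt = 3703π/9 cm³/s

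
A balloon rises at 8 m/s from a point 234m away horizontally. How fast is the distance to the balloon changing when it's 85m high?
680√61981/61981 ≈ 2.731 m/s

z² = 234² + y²
z = √(234² + 85²) = √61981
dz/dt = y/z · dy/dt = 85/√61981 · 8 = 680√61981/61981 ≈ 2.731 m/s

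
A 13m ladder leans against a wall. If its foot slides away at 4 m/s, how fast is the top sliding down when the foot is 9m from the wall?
9√22/11 ≈ 3.838 m/s

x² + y² = 13²
2x·dx/dt + 2y·dy/dt = 0
dy/dt = -x/y · dx/dt = -9/(2√22) · 4 = -9√22/11 m/s
The top is descending at 9√22/11 ≈ 3.838 m/s.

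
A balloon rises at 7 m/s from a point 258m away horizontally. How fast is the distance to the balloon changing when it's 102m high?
119√2138/2138 ≈ 2.574 m/s

z² = 258² + y²
z = √(258² + 102²) = 6√2138
dz/dt = y/z · dy/dt = 102/(6√2138) · 7 = 119√2138/2138 ≈ 2.574 m/s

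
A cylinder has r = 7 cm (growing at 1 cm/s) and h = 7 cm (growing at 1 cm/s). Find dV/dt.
147π cm³/s

V = πr²h
dV/dt = 2πrh·dr/dt + πr²·dh/dt
= 2π(7)(7)(1) + π(7)²(1)
= 147π cm³/s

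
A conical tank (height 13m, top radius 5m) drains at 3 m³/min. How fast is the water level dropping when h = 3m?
169/(75π) ≈ 0.7173 m/min

r/h = 5/13, so r = (5/13)h
V = (1/3)πr²h = (1/3)π((5/13)h)²h = (25/507)πh³
dV/dh = (25/169)πh²
dh/dt = (dV/dt)/(dV/dh) = -3/((25/169)π·3²) = -169/(75π) m/min
The level is dropping at 169/(75π) ≈ 0.7173 m/min.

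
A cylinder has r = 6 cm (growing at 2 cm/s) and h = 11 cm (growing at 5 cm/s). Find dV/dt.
444π cm³/s

V = πr²h
dV/dt = 2πrh·dr/dt + πr²·dh/dt
= 2π(6)(11)(2) + π(6)²(5)
= 444π cm³/s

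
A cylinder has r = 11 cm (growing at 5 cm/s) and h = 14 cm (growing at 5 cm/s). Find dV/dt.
2145π cm³/s

V = πr²h
dV/dt = 2πrh·dr/dt + πr²·dh/dt
= 2π(11)(14)(5) + π(11)²(5)
= 2145π cm³/s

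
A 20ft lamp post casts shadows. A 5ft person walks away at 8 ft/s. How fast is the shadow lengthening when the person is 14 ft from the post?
8/3 ft/s

By similar triangles: 20/(x+s) = 5/s
Solving: s = 5x/15
ds/dt = 5/15 · dx/dt = 1/3 · 8 = 8/3 ft/s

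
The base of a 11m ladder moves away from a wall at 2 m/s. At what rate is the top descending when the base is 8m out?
16√57/57 ≈ 2.119 m/s

x² + y² = 11²
2x·dx/dt + 2y·dy/dt = 0
dy/dt = -x/y · dx/dt = -8/√57 · 2 = -16√57/57 m/s
The top is descending at 16√57/57 ≈ 2.119 m/s.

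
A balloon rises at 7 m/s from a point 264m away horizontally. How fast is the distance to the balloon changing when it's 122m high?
427√21145/21145 ≈ 2.936 m/s

z² = 264² + y²
z = √(264² + 122²) = 2√21145
dz/dt = y/z · dy/dt = 122/(2√21145) · 7 = 427√21145/21145 ≈ 2.936 m/s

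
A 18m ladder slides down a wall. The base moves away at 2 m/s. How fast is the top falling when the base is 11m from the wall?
22√203/203 ≈ 1.544 m/s

x² + y² = 18²
2x·dx/dt + 2y·dy/dt = 0
dy/dt = -x/y · dx/dt = -11/√203 · 2 = -22√203/203 m/s
The top is descending at 22√203/203 ≈ 1.544 m/s.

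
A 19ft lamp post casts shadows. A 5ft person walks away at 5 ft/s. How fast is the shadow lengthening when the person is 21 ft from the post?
25/14 ft/s

By similar triangles: 19/(x+s) = 5/s
Solving: s = 5x/14
ds/dt = 5/14 · dx/dt = 5/14 · 5 = 25/14 ft/s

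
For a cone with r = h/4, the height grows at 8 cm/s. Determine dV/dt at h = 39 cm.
1521π/2 cm³/s

V = (1/3)π(h/4)²h = πh³/48
dV/dt = πh²/16 · 8
At h = 39: dV/dt = 1521π/2 cm³/s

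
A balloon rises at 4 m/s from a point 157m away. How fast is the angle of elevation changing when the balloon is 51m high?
0.023046 rad/s

tan(θ) = y/157
sec²(θ) · dθ/dt = (1/157) · dy/dt
dθ/dt = cos²(θ)/157 · 4 = 157/(157² + 51²) · 4
dθ/dt = 0.023046 rad/s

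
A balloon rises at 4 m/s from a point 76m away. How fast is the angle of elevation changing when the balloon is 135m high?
0.012666 rad/s

tan(θ) = y/76
sec²(θ) · dθ/dt = (1/76) · dy/dt
dθ/dt = cos²(θ)/76 · 4 = 76/(76² + 135²) · 4
dθ/dt = 0.012666 rad/s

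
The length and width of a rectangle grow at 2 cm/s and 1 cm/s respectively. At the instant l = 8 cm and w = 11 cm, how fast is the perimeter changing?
6 cm/s

P = 2(l + w)
dP/dt = 2(dl/dt + dw/dt) = 2(2 + 1) = 6 cm/s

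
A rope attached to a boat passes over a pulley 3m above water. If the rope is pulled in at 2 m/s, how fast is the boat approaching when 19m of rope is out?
19√22/44 ≈ 2.025 m/s

rope² = x² + 3²
x = √(19² - 3²) = 4√22
dx/dt = (rope/x) · d(rope)/dt = (19/(4√22)) · (-2) = -19√22/44 m/s
The boat approaches at 19√22/44 ≈ 2.025 m/s.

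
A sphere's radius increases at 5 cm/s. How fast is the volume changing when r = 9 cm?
1620π cm³/s

V = (4/3)πr³
dV/dt = dV/dr · dr/dt = 4πr² · 5
At r = 9: dV/dt = 1620π cm³/s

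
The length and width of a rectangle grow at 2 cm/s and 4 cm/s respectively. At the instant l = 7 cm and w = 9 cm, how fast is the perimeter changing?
12 cm/s

P = 2(l + w)
dP/dt = 2(dl/dt + dw/dt) = 2(2 + 4) = 12 cm/s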